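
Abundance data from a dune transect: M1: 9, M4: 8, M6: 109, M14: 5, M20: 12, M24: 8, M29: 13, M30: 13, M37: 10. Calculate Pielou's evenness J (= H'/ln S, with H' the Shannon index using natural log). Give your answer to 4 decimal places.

Total N = 9+8+109+5+12+8+13+13+10 = 187, so the proportions are 0.048128, 0.042781, 0.582888, 0.026738, 0.064171, 0.042781, 0.069519, 0.069519, 0.053476 (working shown to 6 dp, full precision carried).
H' = −Σ pᵢ ln pᵢ = −((-0.146016) + (-0.134831) + (-0.314620) + (-0.096836) + (-0.176227) + (-0.134831) + (-0.185348) + (-0.185348) + (-0.156606)) = 1.530662.
With S = 9 species, ln S = 2.197225, so J = 1.530662/2.197225 = 0.696634, i.e. 0.6966 to 4 decimal places.

0.6966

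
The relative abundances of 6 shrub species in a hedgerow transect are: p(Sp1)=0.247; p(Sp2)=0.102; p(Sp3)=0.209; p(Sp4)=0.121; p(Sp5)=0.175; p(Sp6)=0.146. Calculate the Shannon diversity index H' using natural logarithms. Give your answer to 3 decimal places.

1.747

Each pᵢ ln pᵢ term (working shown to 5 dp, full precision carried): 0.247×(-1.39837)=-0.34540, 0.102×(-2.28278)=-0.23284, 0.209×(-1.56542)=-0.32717, 0.121×(-2.11196)=-0.25555, 0.175×(-1.74297)=-0.30502, 0.146×(-1.92415)=-0.28093.
Sum = -1.74691, so H' = 1.747.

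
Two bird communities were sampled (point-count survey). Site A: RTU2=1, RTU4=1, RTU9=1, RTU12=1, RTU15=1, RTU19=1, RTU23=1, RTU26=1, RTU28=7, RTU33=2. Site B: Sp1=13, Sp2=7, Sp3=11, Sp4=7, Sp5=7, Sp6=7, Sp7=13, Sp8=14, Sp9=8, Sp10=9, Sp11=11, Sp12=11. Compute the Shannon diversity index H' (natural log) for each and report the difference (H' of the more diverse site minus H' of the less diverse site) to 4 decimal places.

Site A: N=17, proportions 0.0588235, 0.0588235, 0.0588235, 0.0588235, 0.0588235, 0.0588235, 0.0588235, 0.0588235, 0.4117647, 0.1176471, giving H' = 1.9504095 (working shown to 7 dp, full precision carried).
Site B: N=118, proportions 0.1101695, 0.059322, 0.0932203, 0.059322, 0.059322, 0.059322, 0.1101695, 0.1186441, 0.0677966, 0.0762712, 0.0932203, 0.0932203, giving H' = 2.4515146.
Difference = |1.9504095 − 2.4515146| = 0.5011051, i.e. 0.5011 to 4 decimal places.

0.5011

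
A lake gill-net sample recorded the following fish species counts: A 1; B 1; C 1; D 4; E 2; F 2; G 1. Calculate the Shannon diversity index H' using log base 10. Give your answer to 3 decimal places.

0.778

Total N = 1+1+1+4+2+2+1 = 12, so the proportions are 0.08333, 0.08333, 0.08333, 0.33333, 0.16667, 0.16667, 0.08333 (working shown to 5 dp, full precision carried).
Each pᵢ log₁₀ pᵢ term: 0.08333×(-1.07918)=-0.08993, 0.08333×(-1.07918)=-0.08993, 0.08333×(-1.07918)=-0.08993, 0.33333×(-0.47712)=-0.15904, 0.16667×(-0.77815)=-0.12969, 0.16667×(-0.77815)=-0.12969, 0.08333×(-1.07918)=-0.08993.
Sum = -0.77815, so H' = 0.778.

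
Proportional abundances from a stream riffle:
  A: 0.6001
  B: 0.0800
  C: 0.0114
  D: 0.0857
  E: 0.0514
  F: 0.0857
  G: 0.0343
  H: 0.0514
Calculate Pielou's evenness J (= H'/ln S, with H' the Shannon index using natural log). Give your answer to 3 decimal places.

0.674

H' = −Σ pᵢ ln pᵢ = −((-0.30645) + (-0.20206) + (-0.05101) + (-0.21056) + (-0.15256) + (-0.21056) + (-0.11568) + (-0.15256)) = 1.40143 (working shown to 5 dp, full precision carried).
With S = 8 species, ln S = 2.07944, so J = 1.40143/2.07944 = 0.67394, i.e. 0.674 to 3 decimal places.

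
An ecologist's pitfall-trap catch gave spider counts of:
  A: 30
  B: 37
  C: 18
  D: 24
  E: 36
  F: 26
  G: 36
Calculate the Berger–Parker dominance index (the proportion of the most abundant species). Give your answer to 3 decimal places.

0.179

Total N = 30+37+18+24+36+26+36 = 207, so the proportions are 0.14493, 0.17874, 0.08696, 0.11594, 0.17391, 0.1256, 0.17391 (working shown to 5 dp, full precision carried).
The largest proportion is 0.17874, i.e. d = 0.179 to 3 decimal places.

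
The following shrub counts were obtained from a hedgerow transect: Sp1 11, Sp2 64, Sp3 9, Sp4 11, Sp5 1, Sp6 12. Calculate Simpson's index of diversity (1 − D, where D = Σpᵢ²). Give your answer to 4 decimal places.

0.6087

Total N = 11+64+9+11+1+12 = 108, so the proportions are 0.101852, 0.592593, 0.083333, 0.101852, 0.009259, 0.111111 (working shown to 6 dp, full precision carried).
D = 0.101852² + 0.592593² + 0.083333² + 0.101852² + 0.009259² + 0.111111² = 0.010374 + 0.351166 + 0.006944 + 0.010374 + 0.000086 + 0.012346 = 0.391289.
So 1 − D = 0.608711, i.e. 0.6087 to 4 decimal places.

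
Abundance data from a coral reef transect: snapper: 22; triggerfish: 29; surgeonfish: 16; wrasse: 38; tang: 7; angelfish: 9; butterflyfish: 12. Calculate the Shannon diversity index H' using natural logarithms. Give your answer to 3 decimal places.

1.797

Total N = 22+29+16+38+7+9+12 = 133, so the proportions are 0.16541, 0.21805, 0.1203, 0.28571, 0.05263, 0.06767, 0.09023 (working shown to 5 dp, full precision carried).
Each pᵢ ln pᵢ term: 0.16541×(-1.79931)=-0.29763, 0.21805×(-1.52305)=-0.33209, 0.1203×(-2.11776)=-0.25477, 0.28571×(-1.25276)=-0.35793, 0.05263×(-2.94444)=-0.15497, 0.06767×(-2.69312)=-0.18224, 0.09023×(-2.40544)=-0.21703.
Sum = -1.79667, so H' = 1.797.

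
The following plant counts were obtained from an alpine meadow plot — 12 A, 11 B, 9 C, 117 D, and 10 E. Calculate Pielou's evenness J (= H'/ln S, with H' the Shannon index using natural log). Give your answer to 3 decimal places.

0.585

Total N = 12+11+9+117+10 = 159, so the proportions are 0.07547, 0.06918, 0.0566, 0.73585, 0.06289 (working shown to 5 dp, full precision carried).
H' = −Σ pᵢ ln pᵢ = −((-0.19502) + (-0.18479) + (-0.16255) + (-0.22571) + (-0.17398)) = 0.94204.
With S = 5 species, ln S = 1.60944, so J = 0.94204/1.60944 = 0.58532, i.e. 0.585 to 3 decimal places.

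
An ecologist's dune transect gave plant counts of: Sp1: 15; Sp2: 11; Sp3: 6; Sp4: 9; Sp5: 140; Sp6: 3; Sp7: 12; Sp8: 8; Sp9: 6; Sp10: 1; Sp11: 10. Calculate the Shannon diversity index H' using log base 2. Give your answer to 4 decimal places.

2.0897

Total N = 15+11+6+9+140+3+12+8+6+1+10 = 221, so the proportions are 0.067873, 0.049774, 0.027149, 0.040724, 0.633484, 0.013575, 0.054299, 0.036199, 0.027149, 0.004525, 0.045249 (working shown to 6 dp, full precision carried).
Each pᵢ log₂ pᵢ term: 0.067873×(-3.881012)=-0.263417, 0.049774×(-4.328471)=-0.215444, 0.027149×(-5.202940)=-0.141256, 0.040724×(-4.617978)=-0.188062, 0.633484×(-0.658620)=-0.417225, 0.013575×(-6.202940)=-0.084203, 0.054299×(-4.202940)=-0.228214, 0.036199×(-4.787903)=-0.173318, 0.027149×(-5.202940)=-0.141256, 0.004525×(-7.787903)=-0.035239, 0.045249×(-4.465974)=-0.202080.
Sum = -2.089716, so H' = 2.0897.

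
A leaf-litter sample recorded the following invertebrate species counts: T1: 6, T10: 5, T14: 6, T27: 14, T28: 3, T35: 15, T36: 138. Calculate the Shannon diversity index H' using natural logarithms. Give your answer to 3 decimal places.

1.005

Total N = 6+5+6+14+3+15+138 = 187, so the proportions are 0.03209, 0.02674, 0.03209, 0.07487, 0.01604, 0.08021, 0.73797 (working shown to 5 dp, full precision carried).
Each pᵢ ln pᵢ term: 0.03209×(-3.43935)=-0.11035, 0.02674×(-3.62167)=-0.09684, 0.03209×(-3.43935)=-0.11035, 0.07487×(-2.59205)=-0.19406, 0.01604×(-4.13250)=-0.06630, 0.08021×(-2.52306)=-0.20238, 0.73797×(-0.30385)=-0.22424.
Sum = -1.00452, so H' = 1.005.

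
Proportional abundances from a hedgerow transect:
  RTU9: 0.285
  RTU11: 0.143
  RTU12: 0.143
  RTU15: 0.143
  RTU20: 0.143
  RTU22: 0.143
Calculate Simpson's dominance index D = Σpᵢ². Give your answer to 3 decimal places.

0.183

D = 0.285² + 0.143² + 0.143² + 0.143² + 0.143² + 0.143² = 0.08122 + 0.02045 + 0.02045 + 0.02045 + 0.02045 + 0.02045 = 0.18347 (working shown to 5 dp, full precision carried).
To 3 decimal places, D = 0.183.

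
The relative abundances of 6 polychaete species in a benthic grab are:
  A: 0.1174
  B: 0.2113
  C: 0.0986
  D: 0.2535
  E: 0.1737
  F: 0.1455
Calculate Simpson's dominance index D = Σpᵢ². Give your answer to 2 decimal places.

0.18

D = 0.1174² + 0.2113² + 0.0986² + 0.2535² + 0.1737² + 0.1455² = 0.0138 + 0.0446 + 0.0097 + 0.0643 + 0.0302 + 0.0212 = 0.1838 (working shown to 4 dp, full precision carried).
To 2 decimal places, D = 0.18.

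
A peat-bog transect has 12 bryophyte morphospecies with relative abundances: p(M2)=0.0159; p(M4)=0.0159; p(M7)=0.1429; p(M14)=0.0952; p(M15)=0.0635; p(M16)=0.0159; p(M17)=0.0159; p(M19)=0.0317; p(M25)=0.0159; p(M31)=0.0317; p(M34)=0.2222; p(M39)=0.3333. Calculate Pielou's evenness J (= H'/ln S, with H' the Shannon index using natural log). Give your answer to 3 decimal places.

H' = −Σ pᵢ ln pᵢ = −((-0.06585) + (-0.06585) + (-0.27803) + (-0.22389) + (-0.17505) + (-0.06585) + (-0.06585) + (-0.10941) + (-0.06585) + (-0.10941) + (-0.33423) + (-0.36620)) = 1.92546 (working shown to 5 dp, full precision carried).
With S = 12 species, ln S = 2.48491, so J = 1.92546/2.48491 = 0.77486, i.e. 0.775 to 3 decimal places.

0.775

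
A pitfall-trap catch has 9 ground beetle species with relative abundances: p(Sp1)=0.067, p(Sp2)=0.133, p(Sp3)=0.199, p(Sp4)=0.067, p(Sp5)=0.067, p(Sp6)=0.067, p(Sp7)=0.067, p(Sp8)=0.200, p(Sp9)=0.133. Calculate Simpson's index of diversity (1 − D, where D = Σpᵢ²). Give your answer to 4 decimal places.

0.8626

D = 0.067² + 0.133² + 0.199² + 0.067² + 0.067² + 0.067² + 0.067² + 0.2² + 0.133² = 0.004489 + 0.017689 + 0.039601 + 0.004489 + 0.004489 + 0.004489 + 0.004489 + 0.040000 + 0.017689 = 0.137424 (working shown to 6 dp, full precision carried).
So 1 − D = 0.862576, i.e. 0.8626 to 4 decimal places.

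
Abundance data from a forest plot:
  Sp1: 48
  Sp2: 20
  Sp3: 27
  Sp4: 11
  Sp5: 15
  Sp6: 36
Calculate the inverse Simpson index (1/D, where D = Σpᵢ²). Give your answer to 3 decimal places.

Total N = 48+20+27+11+15+36 = 157, so the proportions are 0.3057325, 0.1273885, 0.1719745, 0.0700637, 0.0955414, 0.2292994 (working shown to 7 dp, full precision carried).
D = 0.3057325² + 0.1273885² + 0.1719745² + 0.0700637² + 0.0955414² + 0.2292994² = 0.0934724 + 0.0162278 + 0.0295752 + 0.0049089 + 0.0091282 + 0.0525782 = 0.2058907.
So 1/D = 4.85695, i.e. 4.857 to 3 decimal places.

4.857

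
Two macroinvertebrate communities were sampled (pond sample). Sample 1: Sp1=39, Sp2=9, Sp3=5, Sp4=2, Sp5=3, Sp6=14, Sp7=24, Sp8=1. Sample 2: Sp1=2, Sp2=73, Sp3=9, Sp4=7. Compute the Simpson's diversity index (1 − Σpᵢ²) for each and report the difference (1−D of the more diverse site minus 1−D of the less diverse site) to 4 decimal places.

Sample 1: N=97, proportions 0.402062, 0.092784, 0.051546, 0.020619, 0.030928, 0.14433, 0.247423, 0.010309, giving 1−D = 0.743543 (working shown to 6 dp, full precision carried).
Sample 2: N=91, proportions 0.021978, 0.802198, 0.098901, 0.076923, giving 1−D = 0.340297.
Difference = |0.743543 − 0.340297| = 0.403246, i.e. 0.4032 to 4 decimal places.

0.4032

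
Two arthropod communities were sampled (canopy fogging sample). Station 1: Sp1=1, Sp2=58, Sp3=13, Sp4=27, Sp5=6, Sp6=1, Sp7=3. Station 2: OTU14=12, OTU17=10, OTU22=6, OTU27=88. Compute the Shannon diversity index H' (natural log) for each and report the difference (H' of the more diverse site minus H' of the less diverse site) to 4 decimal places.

Station 1: N=109, proportions 0.009174, 0.53211, 0.119266, 0.247706, 0.055046, 0.009174, 0.027523, giving H' = 1.279568 (working shown to 6 dp, full precision carried).
Station 2: N=116, proportions 0.103448, 0.086207, 0.051724, 0.758621, giving H' = 0.808755.
Difference = |1.279568 − 0.808755| = 0.470813, i.e. 0.4708 to 4 decimal places.

0.4708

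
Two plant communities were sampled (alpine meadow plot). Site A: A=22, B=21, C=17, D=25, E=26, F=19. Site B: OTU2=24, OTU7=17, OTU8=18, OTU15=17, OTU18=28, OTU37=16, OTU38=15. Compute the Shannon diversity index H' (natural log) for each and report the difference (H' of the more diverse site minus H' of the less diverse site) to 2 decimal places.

Site A: N=130, proportions 0.169231, 0.161538, 0.130769, 0.192308, 0.2, 0.146154, giving H' = 1.781155 (working shown to 6 dp, full precision carried).
Site B: N=135, proportions 0.177778, 0.125926, 0.133333, 0.125926, 0.207407, 0.118519, 0.111111, giving H' = 1.920733.
Difference = |1.781155 − 1.920733| = 0.139578, i.e. 0.14 to 2 decimal places.

0.14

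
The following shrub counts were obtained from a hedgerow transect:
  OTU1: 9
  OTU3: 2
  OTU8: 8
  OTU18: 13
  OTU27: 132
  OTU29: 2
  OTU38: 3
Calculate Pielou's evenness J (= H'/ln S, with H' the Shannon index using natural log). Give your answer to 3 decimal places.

0.446

Total N = 9+2+8+13+132+2+3 = 169, so the proportions are 0.05325, 0.01183, 0.04734, 0.07692, 0.78107, 0.01183, 0.01775 (working shown to 5 dp, full precision carried).
H' = −Σ pᵢ ln pᵢ = −((-0.15618) + (-0.05251) + (-0.14440) + (-0.19730) + (-0.19300) + (-0.05251) + (-0.07156)) = 0.86745.
With S = 7 species, ln S = 1.94591, so J = 0.86745/1.94591 = 0.44578, i.e. 0.446 to 3 decimal places.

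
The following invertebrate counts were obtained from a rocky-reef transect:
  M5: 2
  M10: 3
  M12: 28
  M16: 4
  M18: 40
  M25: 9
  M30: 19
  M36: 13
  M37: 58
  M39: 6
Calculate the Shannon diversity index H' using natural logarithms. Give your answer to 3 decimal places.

Total N = 2+3+28+4+40+9+19+13+58+6 = 182, so the proportions are 0.01099, 0.01648, 0.15385, 0.02198, 0.21978, 0.04945, 0.1044, 0.07143, 0.31868, 0.03297 (working shown to 5 dp, full precision carried).
Each pᵢ ln pᵢ term: 0.01099×(-4.51086)=-0.04957, 0.01648×(-4.10539)=-0.06767, 0.15385×(-1.87180)=-0.28797, 0.02198×(-3.81771)=-0.08391, 0.21978×(-1.51513)=-0.33299, 0.04945×(-3.00678)=-0.14869, 0.1044×(-2.25957)=-0.23589, 0.07143×(-2.63906)=-0.18850, 0.31868×(-1.14356)=-0.36443, 0.03297×(-3.41225)=-0.11249.
Sum = -1.87212, so H' = 1.872.

1.872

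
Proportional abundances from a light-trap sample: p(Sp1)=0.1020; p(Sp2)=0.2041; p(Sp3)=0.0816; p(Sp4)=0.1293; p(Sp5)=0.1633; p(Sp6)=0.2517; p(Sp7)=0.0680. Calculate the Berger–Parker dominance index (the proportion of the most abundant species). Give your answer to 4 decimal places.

0.2517

The largest proportion is 0.2517, i.e. d = 0.2517 to 4 decimal places.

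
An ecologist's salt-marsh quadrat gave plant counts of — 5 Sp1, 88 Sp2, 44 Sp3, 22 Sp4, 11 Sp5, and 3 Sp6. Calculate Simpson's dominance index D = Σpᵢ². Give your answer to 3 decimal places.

Total N = 5+88+44+22+11+3 = 173, so the proportions are 0.0289, 0.50867, 0.25434, 0.12717, 0.06358, 0.01734 (working shown to 5 dp, full precision carried).
D = 0.0289² + 0.50867² + 0.25434² + 0.12717² + 0.06358² + 0.01734² = 0.00084 + 0.25875 + 0.06469 + 0.01617 + 0.00404 + 0.00030 = 0.34478.
To 3 decimal places, D = 0.345.

0.345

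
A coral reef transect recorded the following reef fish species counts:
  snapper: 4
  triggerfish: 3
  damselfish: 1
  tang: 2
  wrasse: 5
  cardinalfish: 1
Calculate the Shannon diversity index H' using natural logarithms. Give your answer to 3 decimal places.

1.630

Total N = 4+3+1+2+5+1 = 16, so the proportions are 0.25, 0.1875, 0.0625, 0.125, 0.3125, 0.0625 (working shown to 5 dp, full precision carried).
Each pᵢ ln pᵢ term: 0.25×(-1.38629)=-0.34657, 0.1875×(-1.67398)=-0.31387, 0.0625×(-2.77259)=-0.17329, 0.125×(-2.07944)=-0.25993, 0.3125×(-1.16315)=-0.36348, 0.0625×(-2.77259)=-0.17329.
Sum = -1.63043, so H' = 1.630.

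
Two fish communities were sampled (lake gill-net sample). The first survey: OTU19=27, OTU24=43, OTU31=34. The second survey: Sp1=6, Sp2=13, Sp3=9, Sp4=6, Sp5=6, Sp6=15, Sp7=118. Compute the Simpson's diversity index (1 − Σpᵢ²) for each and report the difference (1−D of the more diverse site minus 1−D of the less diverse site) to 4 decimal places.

The first survey: N=104, proportions 0.259615, 0.413462, 0.326923, giving 1−D = 0.654771 (working shown to 6 dp, full precision carried).
The second survey: N=173, proportions 0.034682, 0.075145, 0.052023, 0.034682, 0.034682, 0.086705, 0.682081, giving 1−D = 0.515286.
Difference = |0.654771 − 0.515286| = 0.139485, i.e. 0.1395 to 4 decimal places.

0.1395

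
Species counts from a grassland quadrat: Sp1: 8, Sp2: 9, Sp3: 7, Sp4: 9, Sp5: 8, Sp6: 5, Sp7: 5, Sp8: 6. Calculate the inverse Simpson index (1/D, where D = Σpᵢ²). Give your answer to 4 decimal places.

7.6447

Total N = 8+9+7+9+8+5+5+6 = 57, so the proportions are 0.14035088, 0.15789474, 0.12280702, 0.15789474, 0.14035088, 0.0877193, 0.0877193, 0.10526316 (working shown to 8 dp, full precision carried).
D = 0.14035088² + 0.15789474² + 0.12280702² + 0.15789474² + 0.14035088² + 0.0877193² + 0.0877193² + 0.10526316² = 0.01969837 + 0.02493075 + 0.01508156 + 0.02493075 + 0.01969837 + 0.00769468 + 0.00769468 + 0.01108033 = 0.13080948.
So 1/D = 7.644706, i.e. 7.6447 to 4 decimal places.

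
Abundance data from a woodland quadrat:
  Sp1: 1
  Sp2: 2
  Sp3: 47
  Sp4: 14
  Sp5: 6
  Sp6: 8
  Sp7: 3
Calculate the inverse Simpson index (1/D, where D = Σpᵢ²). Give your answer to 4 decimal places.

2.6046

Total N = 1+2+47+14+6+8+3 = 81, so the proportions are 0.0123457, 0.0246914, 0.5802469, 0.1728395, 0.0740741, 0.0987654, 0.037037 (working shown to 7 dp, full precision carried).
D = 0.0123457² + 0.0246914² + 0.5802469² + 0.1728395² + 0.0740741² + 0.0987654² + 0.037037² = 0.0001524 + 0.0006097 + 0.3366865 + 0.0298735 + 0.0054870 + 0.0097546 + 0.0013717 = 0.3839354.
So 1/D = 2.604605, i.e. 2.6046 to 4 decimal places.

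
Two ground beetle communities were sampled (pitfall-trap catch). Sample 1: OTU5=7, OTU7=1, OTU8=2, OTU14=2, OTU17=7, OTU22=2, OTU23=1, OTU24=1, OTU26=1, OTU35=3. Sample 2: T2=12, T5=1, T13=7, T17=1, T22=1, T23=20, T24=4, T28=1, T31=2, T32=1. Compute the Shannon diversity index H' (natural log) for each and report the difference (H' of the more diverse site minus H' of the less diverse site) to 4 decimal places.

Sample 1: N=27, proportions 0.259259, 0.037037, 0.074074, 0.074074, 0.259259, 0.074074, 0.037037, 0.037037, 0.037037, 0.111111, giving H' = 2.010746 (working shown to 6 dp, full precision carried).
Sample 2: N=50, proportions 0.24, 0.02, 0.14, 0.02, 0.02, 0.4, 0.08, 0.02, 0.04, 0.02, giving H' = 1.706296.
Difference = |2.010746 − 1.706296| = 0.304450, i.e. 0.3045 to 4 decimal places.

0.3045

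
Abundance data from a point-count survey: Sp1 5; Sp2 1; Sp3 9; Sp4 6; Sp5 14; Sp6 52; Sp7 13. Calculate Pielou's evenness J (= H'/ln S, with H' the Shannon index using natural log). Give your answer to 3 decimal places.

Total N = 5+1+9+6+14+52+13 = 100, so the proportions are 0.05, 0.01, 0.09, 0.06, 0.14, 0.52, 0.13 (working shown to 5 dp, full precision carried).
H' = −Σ pᵢ ln pᵢ = −((-0.14979) + (-0.04605) + (-0.21672) + (-0.16880) + (-0.27526) + (-0.34004) + (-0.26523)) = 1.46188.
With S = 7 species, ln S = 1.94591, so J = 1.46188/1.94591 = 0.75126, i.e. 0.751 to 3 decimal places.

0.751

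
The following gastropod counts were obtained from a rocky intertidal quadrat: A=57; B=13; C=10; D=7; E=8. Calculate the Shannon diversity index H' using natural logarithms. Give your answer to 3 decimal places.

Total N = 57+13+10+7+8 = 95, so the proportions are 0.6, 0.13684, 0.10526, 0.07368, 0.08421 (working shown to 5 dp, full precision carried).
Each pᵢ ln pᵢ term: 0.6×(-0.51083)=-0.30650, 0.13684×(-1.98893)=-0.27217, 0.10526×(-2.25129)=-0.23698, 0.07368×(-2.60797)=-0.19217, 0.08421×(-2.47444)=-0.20837.
Sum = -1.21618, so H' = 1.216.

1.216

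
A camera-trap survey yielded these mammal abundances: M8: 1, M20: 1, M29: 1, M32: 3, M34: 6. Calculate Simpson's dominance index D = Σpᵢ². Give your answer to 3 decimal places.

Total N = 1+1+1+3+6 = 12, so the proportions are 0.08333, 0.08333, 0.08333, 0.25, 0.5 (working shown to 5 dp, full precision carried).
D = 0.08333² + 0.08333² + 0.08333² + 0.25² + 0.5² = 0.00694 + 0.00694 + 0.00694 + 0.06250 + 0.25000 = 0.33333.
To 3 decimal places, D = 0.333.

0.333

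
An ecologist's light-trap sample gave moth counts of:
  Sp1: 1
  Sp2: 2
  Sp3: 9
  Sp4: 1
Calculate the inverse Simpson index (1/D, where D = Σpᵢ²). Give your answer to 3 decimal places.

Total N = 1+2+9+1 = 13, so the proportions are 0.076923, 0.153846, 0.692308, 0.076923 (working shown to 6 dp, full precision carried).
D = 0.076923² + 0.153846² + 0.692308² + 0.076923² = 0.005917 + 0.023669 + 0.479290 + 0.005917 = 0.514793.
So 1/D = 1.94253, i.e. 1.943 to 3 decimal places.

1.943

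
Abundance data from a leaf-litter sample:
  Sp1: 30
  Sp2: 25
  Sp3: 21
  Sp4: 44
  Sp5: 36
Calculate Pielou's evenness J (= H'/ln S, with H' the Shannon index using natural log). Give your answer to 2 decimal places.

Total N = 30+25+21+44+36 = 156, so the proportions are 0.1923, 0.1603, 0.1346, 0.2821, 0.2308 (working shown to 4 dp, full precision carried).
H' = −Σ pᵢ ln pᵢ = −((-0.3170) + (-0.2934) + (-0.2699) + (-0.3570) + (-0.3384)) = 1.5758.
With S = 5 species, ln S = 1.6094, so J = 1.5758/1.6094 = 0.9791, i.e. 0.98 to 2 decimal places.

0.98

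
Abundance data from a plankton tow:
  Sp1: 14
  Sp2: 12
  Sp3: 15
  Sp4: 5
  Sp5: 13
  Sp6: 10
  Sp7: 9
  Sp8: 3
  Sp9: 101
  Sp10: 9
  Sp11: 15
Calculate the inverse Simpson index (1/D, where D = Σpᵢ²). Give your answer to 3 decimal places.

Total N = 14+12+15+5+13+10+9+3+101+9+15 = 206, so the proportions are 0.0679612, 0.0582524, 0.0728155, 0.0242718, 0.0631068, 0.0485437, 0.0436893, 0.0145631, 0.4902913, 0.0436893, 0.0728155 (working shown to 7 dp, full precision carried).
D = 0.0679612² + 0.0582524² + 0.0728155² + 0.0242718² + 0.0631068² + 0.0485437² + 0.0436893² + 0.0145631² + 0.4902913² + 0.0436893² + 0.0728155² = 0.0046187 + 0.0033933 + 0.0053021 + 0.0005891 + 0.0039825 + 0.0023565 + 0.0019088 + 0.0002121 + 0.2403855 + 0.0019088 + 0.0053021 = 0.2699595.
So 1/D = 3.70426, i.e. 3.704 to 3 decimal places.

3.704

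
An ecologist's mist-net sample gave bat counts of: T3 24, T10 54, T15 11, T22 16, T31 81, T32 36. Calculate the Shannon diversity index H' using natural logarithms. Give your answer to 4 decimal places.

1.5857

Total N = 24+54+11+16+81+36 = 222, so the proportions are 0.108108, 0.243243, 0.04955, 0.072072, 0.364865, 0.162162 (working shown to 6 dp, full precision carried).
Each pᵢ ln pᵢ term: 0.108108×(-2.224624)=-0.240500, 0.243243×(-1.413693)=-0.343871, 0.04955×(-3.004782)=-0.148886, 0.072072×(-2.630089)=-0.189556, 0.364865×(-1.008228)=-0.367867, 0.162162×(-1.819158)=-0.294999.
Sum = -1.585678, so H' = 1.5857.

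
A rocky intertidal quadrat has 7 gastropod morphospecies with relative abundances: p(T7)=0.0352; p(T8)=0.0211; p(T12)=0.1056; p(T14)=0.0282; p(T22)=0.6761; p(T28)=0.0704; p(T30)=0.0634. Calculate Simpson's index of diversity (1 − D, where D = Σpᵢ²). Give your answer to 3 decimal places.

D = 0.0352² + 0.0211² + 0.1056² + 0.0282² + 0.6761² + 0.0704² + 0.0634² = 0.00124 + 0.00045 + 0.01115 + 0.00080 + 0.45711 + 0.00496 + 0.00402 = 0.47972 (working shown to 5 dp, full precision carried).
So 1 − D = 0.52028, i.e. 0.520 to 3 decimal places.

0.520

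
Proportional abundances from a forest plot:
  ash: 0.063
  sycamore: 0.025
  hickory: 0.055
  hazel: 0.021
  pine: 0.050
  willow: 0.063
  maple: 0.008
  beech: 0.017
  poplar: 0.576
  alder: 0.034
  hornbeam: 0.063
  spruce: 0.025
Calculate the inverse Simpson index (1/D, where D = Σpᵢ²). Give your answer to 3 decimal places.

D = 0.063² + 0.025² + 0.055² + 0.021² + 0.05² + 0.063² + 0.008² + 0.017² + 0.576² + 0.034² + 0.063² + 0.025² = 0.003969 + 0.000625 + 0.003025 + 0.000441 + 0.002500 + 0.003969 + 0.000064 + 0.000289 + 0.331776 + 0.001156 + 0.003969 + 0.000625 = 0.352408 (working shown to 6 dp, full precision carried).
So 1/D = 2.83762, i.e. 2.838 to 3 decimal places.

2.838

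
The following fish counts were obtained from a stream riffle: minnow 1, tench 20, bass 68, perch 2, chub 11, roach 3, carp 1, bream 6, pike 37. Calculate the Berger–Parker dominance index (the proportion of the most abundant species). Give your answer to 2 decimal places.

Total N = 1+20+68+2+11+3+1+6+37 = 149, so the proportions are 0.0067, 0.1342, 0.4564, 0.0134, 0.0738, 0.0201, 0.0067, 0.0403, 0.2483 (working shown to 4 dp, full precision carried).
The largest proportion is 0.4564, i.e. d = 0.46 to 2 decimal places.

0.46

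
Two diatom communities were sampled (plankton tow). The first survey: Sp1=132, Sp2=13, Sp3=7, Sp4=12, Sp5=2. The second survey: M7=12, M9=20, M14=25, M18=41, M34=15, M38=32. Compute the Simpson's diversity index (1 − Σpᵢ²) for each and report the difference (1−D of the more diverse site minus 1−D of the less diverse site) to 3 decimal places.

0.451

The first survey: N=166, proportions 0.795181, 0.078313, 0.042169, 0.072289, 0.012048, giving 1−D = 0.354406 (working shown to 6 dp, full precision carried).
The second survey: N=145, proportions 0.082759, 0.137931, 0.172414, 0.282759, 0.103448, 0.22069, giving 1−D = 0.805042.
Difference = |0.354406 − 0.805042| = 0.450636, i.e. 0.451 to 3 decimal places.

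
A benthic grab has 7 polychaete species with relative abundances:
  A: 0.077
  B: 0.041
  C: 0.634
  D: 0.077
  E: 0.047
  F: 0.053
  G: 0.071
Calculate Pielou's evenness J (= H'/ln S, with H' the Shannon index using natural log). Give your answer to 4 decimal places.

H' = −Σ pᵢ ln pᵢ = −((-0.197424) + (-0.130962) + (-0.288918) + (-0.197424) + (-0.143708) + (-0.155686) + (-0.187800)) = 1.301921 (working shown to 6 dp, full precision carried).
With S = 7 species, ln S = 1.945910, so J = 1.301921/1.945910 = 0.669055, i.e. 0.6691 to 4 decimal places.

0.6691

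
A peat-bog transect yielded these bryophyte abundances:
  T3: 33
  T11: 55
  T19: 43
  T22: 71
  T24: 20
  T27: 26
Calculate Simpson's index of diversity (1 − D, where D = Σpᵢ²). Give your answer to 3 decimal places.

Total N = 33+55+43+71+20+26 = 248, so the proportions are 0.13306, 0.22177, 0.17339, 0.28629, 0.08065, 0.10484 (working shown to 5 dp, full precision carried).
D = 0.13306² + 0.22177² + 0.17339² + 0.28629² + 0.08065² + 0.10484² = 0.01771 + 0.04918 + 0.03006 + 0.08196 + 0.00650 + 0.01099 = 0.19641.
So 1 − D = 0.80359, i.e. 0.804 to 3 decimal places.

0.804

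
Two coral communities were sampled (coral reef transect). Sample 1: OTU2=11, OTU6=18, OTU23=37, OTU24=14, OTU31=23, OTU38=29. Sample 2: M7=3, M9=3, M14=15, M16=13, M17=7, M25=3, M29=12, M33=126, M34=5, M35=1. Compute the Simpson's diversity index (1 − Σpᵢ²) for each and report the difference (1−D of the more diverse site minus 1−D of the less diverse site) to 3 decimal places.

0.273

Sample 1: N=132, proportions 0.083333, 0.136364, 0.280303, 0.106061, 0.174242, 0.219697, giving 1−D = 0.806015 (working shown to 6 dp, full precision carried).
Sample 2: N=188, proportions 0.015957, 0.015957, 0.079787, 0.069149, 0.037234, 0.015957, 0.06383, 0.670213, 0.026596, 0.005319, giving 1−D = 0.532707.
Difference = |0.806015 − 0.532707| = 0.273308, i.e. 0.273 to 3 decimal places.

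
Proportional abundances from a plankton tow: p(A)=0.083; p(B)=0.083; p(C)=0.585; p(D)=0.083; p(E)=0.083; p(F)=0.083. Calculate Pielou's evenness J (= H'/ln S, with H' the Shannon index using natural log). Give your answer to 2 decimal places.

0.75

H' = −Σ pᵢ ln pᵢ = −((-0.2066) + (-0.2066) + (-0.3136) + (-0.2066) + (-0.2066) + (-0.2066)) = 1.3465 (working shown to 4 dp, full precision carried).
With S = 6 species, ln S = 1.7918, so J = 1.3465/1.7918 = 0.7515, i.e. 0.75 to 2 decimal places.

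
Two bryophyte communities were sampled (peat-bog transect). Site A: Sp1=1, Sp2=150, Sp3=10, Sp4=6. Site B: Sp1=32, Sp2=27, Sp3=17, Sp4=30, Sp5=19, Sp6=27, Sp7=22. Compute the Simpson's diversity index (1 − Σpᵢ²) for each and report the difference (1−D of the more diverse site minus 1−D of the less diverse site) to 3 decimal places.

Site A: N=167, proportions 0.00599, 0.8982, 0.05988, 0.03593, giving 1−D = 0.18832 (working shown to 5 dp, full precision carried).
Site B: N=174, proportions 0.18391, 0.15517, 0.0977, 0.17241, 0.1092, 0.15517, 0.12644, giving 1−D = 0.85084.
Difference = |0.18832 − 0.85084| = 0.66252, i.e. 0.663 to 3 decimal places.

0.663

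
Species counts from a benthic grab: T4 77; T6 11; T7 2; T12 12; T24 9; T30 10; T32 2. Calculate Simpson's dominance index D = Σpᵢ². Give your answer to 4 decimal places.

0.4219

Total N = 77+11+2+12+9+10+2 = 123, so the proportions are 0.626016, 0.089431, 0.01626, 0.097561, 0.073171, 0.081301, 0.01626 (working shown to 6 dp, full precision carried).
D = 0.626016² + 0.089431² + 0.01626² + 0.097561² + 0.073171² + 0.081301² + 0.01626² = 0.391896 + 0.007998 + 0.000264 + 0.009518 + 0.005354 + 0.006610 + 0.000264 = 0.421905.
To 4 decimal places, D = 0.4219.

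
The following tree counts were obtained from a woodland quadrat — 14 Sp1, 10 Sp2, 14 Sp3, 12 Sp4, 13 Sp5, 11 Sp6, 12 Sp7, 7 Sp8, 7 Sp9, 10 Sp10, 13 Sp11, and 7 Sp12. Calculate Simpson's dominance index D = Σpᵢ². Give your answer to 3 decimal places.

Total N = 14+10+14+12+13+11+12+7+7+10+13+7 = 130, so the proportions are 0.10769, 0.07692, 0.10769, 0.09231, 0.1, 0.08462, 0.09231, 0.05385, 0.05385, 0.07692, 0.1, 0.05385 (working shown to 5 dp, full precision carried).
D = 0.10769² + 0.07692² + 0.10769² + 0.09231² + 0.1² + 0.08462² + 0.09231² + 0.05385² + 0.05385² + 0.07692² + 0.1² + 0.05385² = 0.01160 + 0.00592 + 0.01160 + 0.00852 + 0.01000 + 0.00716 + 0.00852 + 0.00290 + 0.00290 + 0.00592 + 0.01000 + 0.00290 = 0.08793.
To 3 decimal places, D = 0.088.

0.088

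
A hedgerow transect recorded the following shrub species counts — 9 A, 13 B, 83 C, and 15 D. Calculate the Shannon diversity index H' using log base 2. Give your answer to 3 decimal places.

Total N = 9+13+83+15 = 120, so the proportions are 0.075, 0.10833, 0.69167, 0.125 (working shown to 5 dp, full precision carried).
Each pᵢ log₂ pᵢ term: 0.075×(-3.73697)=-0.28027, 0.10833×(-3.20645)=-0.34737, 0.69167×(-0.53185)=-0.36786, 0.125×(-3.00000)=-0.37500.
Sum = -1.37050, so H' = 1.371.

1.371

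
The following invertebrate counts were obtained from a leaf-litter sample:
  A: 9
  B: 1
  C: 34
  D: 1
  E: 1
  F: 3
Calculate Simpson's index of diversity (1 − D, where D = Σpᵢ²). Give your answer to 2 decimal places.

Total N = 9+1+34+1+1+3 = 49, so the proportions are 0.1837, 0.0204, 0.6939, 0.0204, 0.0204, 0.0612 (working shown to 4 dp, full precision carried).
D = 0.1837² + 0.0204² + 0.6939² + 0.0204² + 0.0204² + 0.0612² = 0.0337 + 0.0004 + 0.4815 + 0.0004 + 0.0004 + 0.0037 = 0.5202.
So 1 − D = 0.4798, i.e. 0.48 to 2 decimal places.

0.48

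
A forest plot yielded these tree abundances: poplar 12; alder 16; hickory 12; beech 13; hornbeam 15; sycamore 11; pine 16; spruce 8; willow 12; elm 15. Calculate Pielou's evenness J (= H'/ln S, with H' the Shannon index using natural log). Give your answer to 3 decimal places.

Total N = 12+16+12+13+15+11+16+8+12+15 = 130, so the proportions are 0.09231, 0.12308, 0.09231, 0.1, 0.11538, 0.08462, 0.12308, 0.06154, 0.09231, 0.11538 (working shown to 5 dp, full precision carried).
H' = −Σ pᵢ ln pᵢ = −((-0.21993) + (-0.25784) + (-0.21993) + (-0.23026) + (-0.24917) + (-0.20897) + (-0.25784) + (-0.17157) + (-0.21993) + (-0.24917)) = 2.28463.
With S = 10 species, ln S = 2.30259, so J = 2.28463/2.30259 = 0.99220, i.e. 0.992 to 3 decimal places.

0.992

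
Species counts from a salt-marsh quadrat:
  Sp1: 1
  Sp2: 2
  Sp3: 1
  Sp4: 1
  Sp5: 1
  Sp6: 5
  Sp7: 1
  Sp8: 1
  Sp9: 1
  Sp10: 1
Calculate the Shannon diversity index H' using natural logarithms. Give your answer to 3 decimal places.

Total N = 1+2+1+1+1+5+1+1+1+1 = 15, so the proportions are 0.06667, 0.13333, 0.06667, 0.06667, 0.06667, 0.33333, 0.06667, 0.06667, 0.06667, 0.06667 (working shown to 5 dp, full precision carried).
Each pᵢ ln pᵢ term: 0.06667×(-2.70805)=-0.18054, 0.13333×(-2.01490)=-0.26865, 0.06667×(-2.70805)=-0.18054, 0.06667×(-2.70805)=-0.18054, 0.06667×(-2.70805)=-0.18054, 0.33333×(-1.09861)=-0.36620, 0.06667×(-2.70805)=-0.18054, 0.06667×(-2.70805)=-0.18054, 0.06667×(-2.70805)=-0.18054, 0.06667×(-2.70805)=-0.18054.
Sum = -2.07915, so H' = 2.079.

2.079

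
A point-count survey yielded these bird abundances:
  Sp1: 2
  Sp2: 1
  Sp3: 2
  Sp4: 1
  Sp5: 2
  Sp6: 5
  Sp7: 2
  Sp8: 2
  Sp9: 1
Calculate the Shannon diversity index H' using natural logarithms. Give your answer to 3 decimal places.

Total N = 2+1+2+1+2+5+2+2+1 = 18, so the proportions are 0.11111, 0.05556, 0.11111, 0.05556, 0.11111, 0.27778, 0.11111, 0.11111, 0.05556 (working shown to 5 dp, full precision carried).
Each pᵢ ln pᵢ term: 0.11111×(-2.19722)=-0.24414, 0.05556×(-2.89037)=-0.16058, 0.11111×(-2.19722)=-0.24414, 0.05556×(-2.89037)=-0.16058, 0.11111×(-2.19722)=-0.24414, 0.27778×(-1.28093)=-0.35581, 0.11111×(-2.19722)=-0.24414, 0.11111×(-2.19722)=-0.24414, 0.05556×(-2.89037)=-0.16058.
Sum = -2.05822, so H' = 2.058.

2.058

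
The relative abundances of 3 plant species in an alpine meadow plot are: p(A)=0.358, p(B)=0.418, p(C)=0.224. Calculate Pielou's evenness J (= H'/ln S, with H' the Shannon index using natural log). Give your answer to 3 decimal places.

0.972

H' = −Σ pᵢ ln pᵢ = −((-0.36775) + (-0.36461) + (-0.33513)) = 1.06748 (working shown to 5 dp, full precision carried).
With S = 3 species, ln S = 1.09861, so J = 1.06748/1.09861 = 0.97167, i.e. 0.972 to 3 decimal places.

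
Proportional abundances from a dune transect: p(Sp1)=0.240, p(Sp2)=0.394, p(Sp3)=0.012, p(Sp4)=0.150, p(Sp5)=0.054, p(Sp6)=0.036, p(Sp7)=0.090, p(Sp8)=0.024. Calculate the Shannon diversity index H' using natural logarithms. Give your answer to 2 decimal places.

1.63

Each pᵢ ln pᵢ term (working shown to 4 dp, full precision carried): 0.24×(-1.4271)=-0.3425, 0.394×(-0.9314)=-0.3670, 0.012×(-4.4228)=-0.0531, 0.15×(-1.8971)=-0.2846, 0.054×(-2.9188)=-0.1576, 0.036×(-3.3242)=-0.1197, 0.09×(-2.4079)=-0.2167, 0.024×(-3.7297)=-0.0895.
Sum = -1.6306, so H' = 1.63.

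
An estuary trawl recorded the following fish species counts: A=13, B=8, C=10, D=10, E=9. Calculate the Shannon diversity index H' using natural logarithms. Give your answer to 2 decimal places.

Total N = 13+8+10+10+9 = 50, so the proportions are 0.26, 0.16, 0.2, 0.2, 0.18 (working shown to 4 dp, full precision carried).
Each pᵢ ln pᵢ term: 0.26×(-1.3471)=-0.3502, 0.16×(-1.8326)=-0.2932, 0.2×(-1.6094)=-0.3219, 0.2×(-1.6094)=-0.3219, 0.18×(-1.7148)=-0.3087.
Sum = -1.5959, so H' = 1.60.

1.60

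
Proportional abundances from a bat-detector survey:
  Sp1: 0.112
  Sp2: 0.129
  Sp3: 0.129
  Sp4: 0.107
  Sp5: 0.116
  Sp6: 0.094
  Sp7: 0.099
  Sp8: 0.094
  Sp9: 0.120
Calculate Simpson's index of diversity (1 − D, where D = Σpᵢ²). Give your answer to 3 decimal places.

D = 0.112² + 0.129² + 0.129² + 0.107² + 0.116² + 0.094² + 0.099² + 0.094² + 0.12² = 0.01254 + 0.01664 + 0.01664 + 0.01145 + 0.01346 + 0.00884 + 0.00980 + 0.00884 + 0.01440 = 0.11260 (working shown to 5 dp, full precision carried).
So 1 − D = 0.88740, i.e. 0.887 to 3 decimal places.

0.887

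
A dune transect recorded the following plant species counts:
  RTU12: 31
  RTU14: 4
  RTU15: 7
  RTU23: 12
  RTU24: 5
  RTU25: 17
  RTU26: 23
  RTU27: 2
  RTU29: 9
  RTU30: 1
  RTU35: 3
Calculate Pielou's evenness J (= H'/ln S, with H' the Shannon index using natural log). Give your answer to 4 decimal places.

Total N = 31+4+7+12+5+17+23+2+9+1+3 = 114, so the proportions are 0.27193, 0.035088, 0.061404, 0.105263, 0.04386, 0.149123, 0.201754, 0.017544, 0.078947, 0.008772, 0.026316 (working shown to 6 dp, full precision carried).
H' = −Σ pᵢ ln pᵢ = −((-0.354110) + (-0.117540) + (-0.171333) + (-0.236978) + (-0.137139) + (-0.283778) + (-0.322949) + (-0.070931) + (-0.200445) + (-0.041546) + (-0.095726)) = 2.032476.
With S = 11 species, ln S = 2.397895, so J = 2.032476/2.397895 = 0.847608, i.e. 0.8476 to 4 decimal places.

0.8476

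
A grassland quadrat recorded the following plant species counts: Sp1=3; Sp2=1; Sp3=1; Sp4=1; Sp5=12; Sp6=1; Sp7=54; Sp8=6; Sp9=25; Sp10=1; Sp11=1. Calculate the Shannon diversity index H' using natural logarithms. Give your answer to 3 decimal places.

1.458

Total N = 3+1+1+1+12+1+54+6+25+1+1 = 106, so the proportions are 0.0283, 0.00943, 0.00943, 0.00943, 0.11321, 0.00943, 0.50943, 0.0566, 0.23585, 0.00943, 0.00943 (working shown to 5 dp, full precision carried).
Each pᵢ ln pᵢ term: 0.0283×(-3.56483)=-0.10089, 0.00943×(-4.66344)=-0.04399, 0.00943×(-4.66344)=-0.04399, 0.00943×(-4.66344)=-0.04399, 0.11321×(-2.17853)=-0.24663, 0.00943×(-4.66344)=-0.04399, 0.50943×(-0.67446)=-0.34359, 0.0566×(-2.87168)=-0.16255, 0.23585×(-1.44456)=-0.34070, 0.00943×(-4.66344)=-0.04399, 0.00943×(-4.66344)=-0.04399.
Sum = -1.45832, so H' = 1.458.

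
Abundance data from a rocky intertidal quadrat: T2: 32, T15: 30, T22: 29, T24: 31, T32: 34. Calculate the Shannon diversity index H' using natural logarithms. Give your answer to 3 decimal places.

1.608

Total N = 32+30+29+31+34 = 156, so the proportions are 0.20513, 0.19231, 0.1859, 0.19872, 0.21795 (working shown to 5 dp, full precision carried).
Each pᵢ ln pᵢ term: 0.20513×(-1.58412)=-0.32495, 0.19231×(-1.64866)=-0.31705, 0.1859×(-1.68256)=-0.31278, 0.19872×(-1.61587)=-0.32110, 0.21795×(-1.52350)=-0.33204.
Sum = -1.60793, so H' = 1.608.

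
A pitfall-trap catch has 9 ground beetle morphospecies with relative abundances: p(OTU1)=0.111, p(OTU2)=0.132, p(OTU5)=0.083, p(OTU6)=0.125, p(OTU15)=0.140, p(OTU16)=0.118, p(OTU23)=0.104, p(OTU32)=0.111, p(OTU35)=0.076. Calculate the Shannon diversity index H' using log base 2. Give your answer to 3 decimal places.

3.146

Each pᵢ log₂ pᵢ term (working shown to 5 dp, full precision carried): 0.111×(-3.17137)=-0.35202, 0.132×(-2.92139)=-0.38562, 0.083×(-3.59074)=-0.29803, 0.125×(-3.00000)=-0.37500, 0.14×(-2.83650)=-0.39711, 0.118×(-3.08314)=-0.36381, 0.104×(-3.26534)=-0.33960, 0.111×(-3.17137)=-0.35202, 0.076×(-3.71786)=-0.28256.
Sum = -3.14577, so H' = 3.146.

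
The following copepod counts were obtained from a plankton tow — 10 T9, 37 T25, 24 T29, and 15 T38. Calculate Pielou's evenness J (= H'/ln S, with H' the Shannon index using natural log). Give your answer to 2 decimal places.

0.92

Total N = 10+37+24+15 = 86, so the proportions are 0.1163, 0.4302, 0.2791, 0.1744 (working shown to 4 dp, full precision carried).
H' = −Σ pᵢ ln pᵢ = −((-0.2502) + (-0.3629) + (-0.3562) + (-0.3046)) = 1.2738.
With S = 4 species, ln S = 1.3863, so J = 1.2738/1.3863 = 0.9189, i.e. 0.92 to 2 decimal places.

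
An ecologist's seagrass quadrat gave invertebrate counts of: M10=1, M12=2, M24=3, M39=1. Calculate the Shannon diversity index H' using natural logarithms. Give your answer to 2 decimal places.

Total N = 1+2+3+1 = 7, so the proportions are 0.1429, 0.2857, 0.4286, 0.1429 (working shown to 4 dp, full precision carried).
Each pᵢ ln pᵢ term: 0.1429×(-1.9459)=-0.2780, 0.2857×(-1.2528)=-0.3579, 0.4286×(-0.8473)=-0.3631, 0.1429×(-1.9459)=-0.2780.
Sum = -1.2770, so H' = 1.28.

1.28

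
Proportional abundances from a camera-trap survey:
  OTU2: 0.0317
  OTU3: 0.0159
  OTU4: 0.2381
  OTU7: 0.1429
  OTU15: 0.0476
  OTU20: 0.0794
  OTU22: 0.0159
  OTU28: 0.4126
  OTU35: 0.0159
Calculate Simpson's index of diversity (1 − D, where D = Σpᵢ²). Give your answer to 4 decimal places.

D = 0.0317² + 0.0159² + 0.2381² + 0.1429² + 0.0476² + 0.0794² + 0.0159² + 0.4126² + 0.0159² = 0.001005 + 0.000253 + 0.056692 + 0.020420 + 0.002266 + 0.006304 + 0.000253 + 0.170239 + 0.000253 = 0.257684 (working shown to 6 dp, full precision carried).
So 1 − D = 0.742316, i.e. 0.7423 to 4 decimal places.

0.7423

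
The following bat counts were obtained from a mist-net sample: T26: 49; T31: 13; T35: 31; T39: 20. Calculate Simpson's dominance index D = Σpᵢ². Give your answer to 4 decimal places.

Total N = 49+13+31+20 = 113, so the proportions are 0.433628, 0.115044, 0.274336, 0.176991 (working shown to 6 dp, full precision carried).
D = 0.433628² + 0.115044² + 0.274336² + 0.176991² = 0.188034 + 0.013235 + 0.075260 + 0.031326 = 0.307855.
To 4 decimal places, D = 0.3079.

0.3079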